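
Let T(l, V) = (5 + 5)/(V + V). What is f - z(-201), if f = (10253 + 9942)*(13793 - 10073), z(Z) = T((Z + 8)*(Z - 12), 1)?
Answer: 75125395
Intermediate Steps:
T(l, V) = 5/V (T(l, V) = 10/((2*V)) = 10*(1/(2*V)) = 5/V)
z(Z) = 5 (z(Z) = 5/1 = 5*1 = 5)
f = 75125400 (f = 20195*3720 = 75125400)
f - z(-201) = 75125400 - 1*5 = 75125400 - 5 = 75125395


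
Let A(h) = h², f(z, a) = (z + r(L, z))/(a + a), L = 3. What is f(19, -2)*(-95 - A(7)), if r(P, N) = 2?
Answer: 756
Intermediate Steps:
f(z, a) = (2 + z)/(2*a) (f(z, a) = (z + 2)/(a + a) = (2 + z)/((2*a)) = (2 + z)*(1/(2*a)) = (2 + z)/(2*a))
f(19, -2)*(-95 - A(7)) = ((½)*(2 + 19)/(-2))*(-95 - 1*7²) = ((½)*(-½)*21)*(-95 - 1*49) = -21*(-95 - 49)/4 = -21/4*(-144) = 756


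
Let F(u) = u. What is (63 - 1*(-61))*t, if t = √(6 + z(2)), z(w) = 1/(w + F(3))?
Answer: 124*√155/5 ≈ 308.76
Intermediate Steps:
z(w) = 1/(3 + w) (z(w) = 1/(w + 3) = 1/(3 + w))
t = √155/5 (t = √(6 + 1/(3 + 2)) = √(6 + 1/5) = √(6 + ⅕) = √(31/5) = √155/5 ≈ 2.4900)
(63 - 1*(-61))*t = (63 - 1*(-61))*(√155/5) = (63 + 61)*(√155/5) = 124*(√155/5) = 124*√155/5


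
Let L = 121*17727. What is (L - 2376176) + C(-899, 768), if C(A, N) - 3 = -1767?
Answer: -232973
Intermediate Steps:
C(A, N) = -1764 (C(A, N) = 3 - 1767 = -1764)
L = 2144967
(L - 2376176) + C(-899, 768) = (2144967 - 2376176) - 1764 = -231209 - 1764 = -232973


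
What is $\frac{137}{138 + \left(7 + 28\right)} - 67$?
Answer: $- \frac{11454}{173} \approx -66.208$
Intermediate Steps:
$\frac{137}{138 + \left(7 + 28\right)} - 67 = \frac{137}{138 + 35} - 67 = \frac{137}{173} - 67 = - \frac{11454}{173}$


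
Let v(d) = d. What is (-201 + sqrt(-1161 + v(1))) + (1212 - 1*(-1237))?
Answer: 2248 + 2*I*sqrt(290) ≈ 2248.0 + 34.059*I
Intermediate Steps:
(-201 + sqrt(-1161 + v(1))) + (1212 - 1*(-1237)) = (-201 + sqrt(-1161 + 1)) + (1212 - 1*(-1237)) = (-201 + sqrt(-1160)) + (1212 + 1237) = (-201 + 2*I*sqrt(290)) + 2449 = 2248 + 2*I*sqrt(290)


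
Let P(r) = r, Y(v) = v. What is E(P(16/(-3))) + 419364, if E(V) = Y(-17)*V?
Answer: 1258364/3 ≈ 4.1945e+5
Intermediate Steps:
E(V) = -17*V
E(P(16/(-3))) + 419364 = -272/(-3) + 419364 = -272*(-1)/3 + 419364 = -17*(-16/3) + 419364 = 272/3 + 419364 = 1258364/3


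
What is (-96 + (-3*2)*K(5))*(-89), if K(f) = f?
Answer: 11214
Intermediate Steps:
(-96 + (-3*2)*K(5))*(-89) = (-96 - 3*2*5)*(-89) = (-96 - 6*5)*(-89) = (-96 - 30)*(-89) = -126*(-89) = 11214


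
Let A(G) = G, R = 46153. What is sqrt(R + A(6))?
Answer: sqrt(46159) ≈ 214.85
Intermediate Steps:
sqrt(R + A(6)) = sqrt(46153 + 6) = sqrt(46159)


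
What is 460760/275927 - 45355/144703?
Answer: 54158685195/39927464681 ≈ 1.3564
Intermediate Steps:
460760/275927 - 45355/144703 = 54158685195/39927464681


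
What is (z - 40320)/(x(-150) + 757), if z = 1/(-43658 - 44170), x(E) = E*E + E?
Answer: -3541224961/2029441596 ≈ -1.7449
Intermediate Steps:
x(E) = E + E² (x(E) = E² + E = E + E²)
z = -1/87828 (z = 1/(-87828) = -1/87828 ≈ -1.1386e-5)
(z - 40320)/(x(-150) + 757) = (-1/87828 - 40320)/(-150*(1 - 150) + 757) = -3541224961/(87828*(-150*(-149) + 757)) = -3541224961/(87828*(22350 + 757)) = -3541224961/87828/23107 = -3541224961/87828*1/23107 = -3541224961/2029441596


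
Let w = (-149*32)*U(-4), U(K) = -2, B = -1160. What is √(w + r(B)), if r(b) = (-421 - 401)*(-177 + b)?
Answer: 5*√44342 ≈ 1052.9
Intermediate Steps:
w = 9536 (w = -149*32*(-2) = -4768*(-2) = 9536)
r(b) = 145494 - 822*b (r(b) = -822*(-177 + b) = 145494 - 822*b)
√(w + r(B)) = √(9536 + (145494 - 822*(-1160))) = √(9536 + (145494 + 953520)) = √(9536 + 1099014) = √1108550 = 5*√44342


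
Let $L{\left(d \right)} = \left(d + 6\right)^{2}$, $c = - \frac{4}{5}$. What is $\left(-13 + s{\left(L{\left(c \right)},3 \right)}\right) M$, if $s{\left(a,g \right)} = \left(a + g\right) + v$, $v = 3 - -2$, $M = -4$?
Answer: $- \frac{2204}{25} \approx -88.16$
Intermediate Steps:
$v = 5$ ($v = 3 + 2 = 5$)
$c = - \frac{4}{5}$ ($c = \left(-4\right) \frac{1}{5} = - \frac{4}{5} \approx -0.8$)
$L{\left(d \right)} = \left(6 + d\right)^{2}$
$s{\left(a,g \right)} = 5 + a + g$ ($s{\left(a,g \right)} = \left(a + g\right) + 5 = 5 + a + g$)
$\left(-13 + s{\left(L{\left(c \right)},3 \right)}\right) M = \left(-13 + \left(5 + \left(6 - \frac{4}{5}\right)^{2} + 3\right)\right) \left(-4\right) = \left(-13 + \left(5 + \left(\frac{26}{5}\right)^{2} + 3\right)\right) \left(-4\right) = \left(-13 + \left(5 + \frac{676}{25} + 3\right)\right) \left(-4\right) = \left(-13 + \frac{876}{25}\right) \left(-4\right) = \frac{551}{25} \left(-4\right) = - \frac{2204}{25}$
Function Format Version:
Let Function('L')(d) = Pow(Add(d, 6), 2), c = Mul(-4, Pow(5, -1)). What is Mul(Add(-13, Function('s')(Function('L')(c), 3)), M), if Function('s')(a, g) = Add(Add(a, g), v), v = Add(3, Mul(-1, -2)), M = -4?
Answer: Rational(-2204, 25) ≈ -88.160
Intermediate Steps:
v = 5 (v = Add(3, 2) = 5)
c = Rational(-4, 5) (c = Mul(-4, Rational(1, 5)) = Rational(-4, 5) ≈ -0.80000)
Function('L')(d) = Pow(Add(6, d), 2)
Function('s')(a, g) = Add(5, a, g) (Function('s')(a, g) = Add(Add(a, g), 5) = Add(5, a, g))
Mul(Add(-13, Function('s')(Function('L')(c), 3)), M) = Mul(Add(-13, Add(5, Pow(Add(6, Rational(-4, 5)), 2), 3)), -4) = Mul(Add(-13, Add(5, Pow(Rational(26, 5), 2), 3)), -4) = Mul(Add(-13, Add(5, Rational(676, 25), 3)), -4) = Mul(Add(-13, Rational(876, 25)), -4) = Mul(Rational(551, 25), -4) = Rational(-2204, 25)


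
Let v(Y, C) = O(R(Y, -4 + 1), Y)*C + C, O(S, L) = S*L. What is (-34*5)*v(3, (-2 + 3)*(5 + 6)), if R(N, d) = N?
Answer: -18700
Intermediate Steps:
O(S, L) = L*S
v(Y, C) = C + C*Y**2 (v(Y, C) = (Y*Y)*C + C = Y**2*C + C = C*Y**2 + C = C + C*Y**2)
(-34*5)*v(3, (-2 + 3)*(5 + 6)) = (-34*5)*(((-2 + 3)*(5 + 6))*(1 + 3**2)) = -170*1*11*(1 + 9) = -1870*10 = -170*110 = -18700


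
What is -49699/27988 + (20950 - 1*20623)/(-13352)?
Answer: -168183281/93423944 ≈ -1.8002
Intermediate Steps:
-49699/27988 + (20950 - 1*20623)/(-13352) = -49699*1/27988 + (20950 - 20623)*(-1/13352) = -49699/27988 + 327*(-1/13352) = -49699/27988 - 327/13352 = -168183281/93423944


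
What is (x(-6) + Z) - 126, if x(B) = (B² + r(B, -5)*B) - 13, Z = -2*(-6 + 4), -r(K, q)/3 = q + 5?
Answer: -99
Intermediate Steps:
r(K, q) = -15 - 3*q (r(K, q) = -3*(q + 5) = -3*(5 + q) = -15 - 3*q)
Z = 4 (Z = -2*(-2) = 4)
x(B) = -13 + B² (x(B) = (B² + (-15 - 3*(-5))*B) - 13 = (B² + (-15 + 15)*B) - 13 = (B² + 0*B) - 13 = (B² + 0) - 13 = B² - 13 = -13 + B²)
(x(-6) + Z) - 126 = ((-13 + (-6)²) + 4) - 126 = ((-13 + 36) + 4) - 126 = (23 + 4) - 126 = 27 - 126 = -99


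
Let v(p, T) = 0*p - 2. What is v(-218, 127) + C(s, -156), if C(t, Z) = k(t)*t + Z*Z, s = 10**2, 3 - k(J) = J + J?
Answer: 4634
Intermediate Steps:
k(J) = 3 - 2*J (k(J) = 3 - (J + J) = 3 - 2*J)
v(p, T) = -2 (v(p, T) = 0 - 2 = -2)
s = 100
C(t, Z) = Z**2 + t*(3 - 2*t) (C(t, Z) = (3 - 2*t)*t + Z*Z = t*(3 - 2*t) + Z**2 = Z**2 + t*(3 - 2*t))
v(-218, 127) + C(s, -156) = -2 + ((-156)**2 - 1*100*(-3 + 2*100)) = -2 + (24336 - 1*100*(-3 + 200)) = -2 + (24336 - 1*100*197) = -2 + (24336 - 19700) = -2 + 4636 = 4634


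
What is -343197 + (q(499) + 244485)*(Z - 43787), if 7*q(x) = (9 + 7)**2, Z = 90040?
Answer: 79166591324/7 ≈ 1.1310e+10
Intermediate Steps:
q(x) = 256/7 (q(x) = (9 + 7)**2/7 = (1/7)*16**2 = (1/7)*256 = 256/7)
-343197 + (q(499) + 244485)*(Z - 43787) = -343197 + (256/7 + 244485)*(90040 - 43787) = -343197 + (1711651/7)*46253 = -343197 + 79168993703/7 = 79166591324/7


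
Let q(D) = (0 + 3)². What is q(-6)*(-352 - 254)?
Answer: -5454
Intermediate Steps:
q(D) = 9 (q(D) = 3² = 9)
q(-6)*(-352 - 254) = 9*(-352 - 254) = 9*(-606) = -5454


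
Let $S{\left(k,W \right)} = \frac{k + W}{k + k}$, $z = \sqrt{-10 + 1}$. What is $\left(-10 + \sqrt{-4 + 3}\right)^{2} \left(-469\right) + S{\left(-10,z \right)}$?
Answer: $- \frac{92861}{2} + \frac{187597 i}{20} \approx -46431.0 + 9379.8 i$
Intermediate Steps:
$z = 3 i$ ($z = \sqrt{-9} = 3 i \approx 3.0 i$)
$S{\left(k,W \right)} = \frac{W + k}{2 k}$
$\left(-10 + \sqrt{-4 + 3}\right)^{2} \left(-469\right) + S{\left(-10,z \right)} = \left(-10 + \sqrt{-4 + 3}\right)^{2} \left(-469\right) + \frac{3 i - 10}{2 \left(-10\right)} = \left(-10 + \sqrt{-1}\right)^{2} \left(-469\right) + \frac{1}{2} \left(- \frac{1}{10}\right) \left(-10 + 3 i\right) = \left(-10 + i\right)^{2} \left(-469\right) + \left(\frac{1}{2} - \frac{3 i}{20}\right) = - 469 \left(-10 + i\right)^{2} + \left(\frac{1}{2} - \frac{3 i}{20}\right) = \frac{1}{2} - 469 \left(-10 + i\right)^{2} - \frac{3 i}{20}$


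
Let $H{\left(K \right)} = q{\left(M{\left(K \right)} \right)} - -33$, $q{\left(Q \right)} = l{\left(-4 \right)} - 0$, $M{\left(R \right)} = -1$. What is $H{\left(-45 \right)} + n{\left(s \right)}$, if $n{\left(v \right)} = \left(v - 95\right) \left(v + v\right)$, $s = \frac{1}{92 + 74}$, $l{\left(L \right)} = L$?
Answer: $\frac{383793}{13778} \approx 27.855$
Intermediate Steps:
$s = \frac{1}{166} \approx 0.0060241$
$q{\left(Q \right)} = -4$ ($q{\left(Q \right)} = -4 - 0 = -4 + 0 = -4$)
$H{\left(K \right)} = 29$ ($H{\left(K \right)} = -4 - -33 = -4 + 33 = 29$)
$n{\left(v \right)} = 2 v \left(-95 + v\right)$ ($n{\left(v \right)} = \left(-95 + v\right) 2 v = 2 v \left(-95 + v\right)$)
$H{\left(-45 \right)} + n{\left(s \right)} = 29 + 2 \cdot \frac{1}{166} \left(-95 + \frac{1}{166}\right) = 29 + 2 \cdot \frac{1}{166} \left(- \frac{15769}{166}\right) = 29 - \frac{15769}{13778} = \frac{383793}{13778}$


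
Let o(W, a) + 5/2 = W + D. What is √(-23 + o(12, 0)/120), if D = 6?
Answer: I*√82335/60 ≈ 4.7823*I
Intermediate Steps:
o(W, a) = 7/2 + W (o(W, a) = -5/2 + (W + 6) = -5/2 + (6 + W) = 7/2 + W)
√(-23 + o(12, 0)/120) = √(-23 + (7/2 + 12)/120) = √(-23 + (31/2)*(1/120)) = √(-23 + 31/240) = √(-5489/240) = I*√82335/60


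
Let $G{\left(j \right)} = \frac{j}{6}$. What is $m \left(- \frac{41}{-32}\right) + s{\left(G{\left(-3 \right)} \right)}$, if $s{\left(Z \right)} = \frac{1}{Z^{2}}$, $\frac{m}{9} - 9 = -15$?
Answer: $- \frac{1043}{16} \approx -65.188$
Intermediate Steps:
$m = -54$ ($m = 81 + 9 \left(-15\right) = 81 - 135 = -54$)
$G{\left(j \right)} = \frac{j}{6}$ ($G{\left(j \right)} = j \frac{1}{6} = \frac{j}{6}$)
$s{\left(Z \right)} = \frac{1}{Z^{2}}$
$m \left(- \frac{41}{-32}\right) + s{\left(G{\left(-3 \right)} \right)} = - 54 \left(- \frac{41}{-32}\right) + \frac{1}{\frac{1}{4}} = - 54 \left(\left(-41\right) \left(- \frac{1}{32}\right)\right) + \frac{1}{\frac{1}{4}} = \left(-54\right) \frac{41}{32} + 4 = - \frac{1107}{16} + 4 = - \frac{1043}{16}$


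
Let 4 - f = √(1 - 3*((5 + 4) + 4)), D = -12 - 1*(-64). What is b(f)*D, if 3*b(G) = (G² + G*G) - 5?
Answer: -2548/3 - 832*I*√38/3 ≈ -849.33 - 1709.6*I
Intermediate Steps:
D = 52 (D = -12 + 64 = 52)
f = 4 - I*√38 (f = 4 - √(1 - 3*((5 + 4) + 4)) = 4 - √(1 - 3*(9 + 4)) = 4 - √(1 - 3*13) = 4 - √(1 - 39) = 4 - √(-38) = 4 - I*√38 ≈ 4.0 - 6.1644*I)
b(G) = -5/3 + 2*G²/3 (b(G) = ((G² + G*G) - 5)/3 = ((G² + G²) - 5)/3 = (2*G² - 5)/3 = (-5 + 2*G²)/3 = -5/3 + 2*G²/3)
b(f)*D = (-5/3 + 2*(4 - I*√38)²/3)*52 = -260/3 + 104*(4 - I*√38)²/3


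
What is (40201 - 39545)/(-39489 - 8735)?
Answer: -41/3014 ≈ -0.013603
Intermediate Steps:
(40201 - 39545)/(-39489 - 8735) = 656/(-48224) = 656*(-1/48224) = -41/3014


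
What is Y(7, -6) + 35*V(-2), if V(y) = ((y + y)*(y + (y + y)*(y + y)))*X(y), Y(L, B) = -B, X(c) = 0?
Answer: 6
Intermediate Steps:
V(y) = 0 (V(y) = ((y + y)*(y + (y + y)*(y + y)))*0 = ((2*y)*(y + (2*y)*(2*y)))*0 = ((2*y)*(y + 4*y²))*0 = (2*y*(y + 4*y²))*0 = 0)
Y(7, -6) + 35*V(-2) = -1*(-6) + 35*0 = 6 + 0 = 6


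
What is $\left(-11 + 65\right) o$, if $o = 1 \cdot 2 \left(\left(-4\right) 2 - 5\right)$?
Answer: $-1404$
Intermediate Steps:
$o = -26$ ($o = 2 \left(-8 - 5\right) = 2 \left(-13\right) = -26$)
$\left(-11 + 65\right) o = \left(-11 + 65\right) \left(-26\right) = 54 \left(-26\right) = -1404$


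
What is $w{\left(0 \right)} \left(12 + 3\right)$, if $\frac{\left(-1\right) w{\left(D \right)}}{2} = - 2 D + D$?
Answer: $0$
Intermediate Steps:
$w{\left(D \right)} = 2 D$ ($w{\left(D \right)} = - 2 \left(- 2 D + D\right) = - 2 \left(- D\right) = 2 D$)
$w{\left(0 \right)} \left(12 + 3\right) = 2 \cdot 0 \left(12 + 3\right) = 0 \cdot 15 = 0$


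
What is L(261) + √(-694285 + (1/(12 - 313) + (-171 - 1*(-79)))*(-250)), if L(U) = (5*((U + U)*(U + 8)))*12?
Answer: 8425080 + I*√60819017035/301 ≈ 8.4251e+6 + 819.32*I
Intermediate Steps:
L(U) = 120*U*(8 + U) (L(U) = (5*((2*U)*(8 + U)))*12 = (5*(2*U*(8 + U)))*12 = (10*U*(8 + U))*12 = 120*U*(8 + U))
L(261) + √(-694285 + (1/(12 - 313) + (-171 - 1*(-79)))*(-250)) = 120*261*(8 + 261) + √(-694285 + (1/(12 - 313) + (-171 - 1*(-79)))*(-250)) = 120*261*269 + √(-694285 + (1/(-301) + (-171 + 79))*(-250)) = 8425080 + √(-694285 + (-1/301 - 92)*(-250)) = 8425080 + √(-694285 - 27693/301*(-250)) = 8425080 + √(-694285 + 6923250/301) = 8425080 + √(-202056535/301) = 8425080 + I*√60819017035/301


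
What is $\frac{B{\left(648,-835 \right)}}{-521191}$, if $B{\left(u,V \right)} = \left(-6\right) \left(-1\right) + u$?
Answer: $- \frac{654}{521191} \approx -0.0012548$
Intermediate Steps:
$B{\left(u,V \right)} = 6 + u$
$\frac{B{\left(648,-835 \right)}}{-521191} = \frac{6 + 648}{-521191} = 654 \left(- \frac{1}{521191}\right) = - \frac{654}{521191}$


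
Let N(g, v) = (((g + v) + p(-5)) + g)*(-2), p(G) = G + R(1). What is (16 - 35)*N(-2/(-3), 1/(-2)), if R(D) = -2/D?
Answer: -703/3 ≈ -234.33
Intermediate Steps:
p(G) = -2 + G (p(G) = G - 2/1 = G - 2*1 = G - 2 = -2 + G)
N(g, v) = 14 - 4*g - 2*v (N(g, v) = (((g + v) + (-2 - 5)) + g)*(-2) = (((g + v) - 7) + g)*(-2) = ((-7 + g + v) + g)*(-2) = (-7 + v + 2*g)*(-2) = 14 - 4*g - 2*v)
(16 - 35)*N(-2/(-3), 1/(-2)) = (16 - 35)*(14 - (-8)/(-3) - 2/(-2)) = -19*(14 - (-8)*(-1)/3 - 2*(-1/2)) = -19*(14 - 4*2/3 + 1) = -19*(14 - 8/3 + 1) = -19*37/3 = -703/3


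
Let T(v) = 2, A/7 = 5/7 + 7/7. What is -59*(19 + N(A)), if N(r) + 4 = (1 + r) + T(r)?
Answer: -1770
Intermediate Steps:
A = 12 (A = 7*(5/7 + 7/7) = 7*(5*(⅐) + 7*(⅐)) = 7*(5/7 + 1) = 7*(12/7) = 12)
N(r) = -1 + r (N(r) = -4 + ((1 + r) + 2) = -4 + (3 + r) = -1 + r)
-59*(19 + N(A)) = -59*(19 + (-1 + 12)) = -59*(19 + 11) = -59*30 = -1770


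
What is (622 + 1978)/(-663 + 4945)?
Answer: 1300/2141 ≈ 0.60719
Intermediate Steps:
(622 + 1978)/(-663 + 4945) = 2600/4282 = 2600*(1/4282) = 1300/2141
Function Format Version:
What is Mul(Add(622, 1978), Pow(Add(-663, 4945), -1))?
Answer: Rational(1300, 2141) ≈ 0.60719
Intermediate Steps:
Mul(Add(622, 1978), Pow(Add(-663, 4945), -1)) = Mul(2600, Pow(4282, -1)) = Mul(2600, Rational(1, 4282)) = Rational(1300, 2141)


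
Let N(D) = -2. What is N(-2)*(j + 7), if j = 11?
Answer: -36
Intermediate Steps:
N(-2)*(j + 7) = -2*(11 + 7) = -2*18 = -36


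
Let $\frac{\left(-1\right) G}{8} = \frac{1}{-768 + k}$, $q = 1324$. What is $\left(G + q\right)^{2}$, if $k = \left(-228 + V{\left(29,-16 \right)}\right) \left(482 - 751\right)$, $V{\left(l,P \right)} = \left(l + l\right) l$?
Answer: $\frac{67305913186204224}{38395226809} \approx 1.753 \cdot 10^{6}$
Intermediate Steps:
$V{\left(l,P \right)} = 2 l^{2}$ ($V{\left(l,P \right)} = 2 l l = 2 l^{2}$)
$k = -391126$ ($k = \left(-228 + 2 \cdot 29^{2}\right) \left(482 - 751\right) = \left(-228 + 2 \cdot 841\right) \left(-269\right) = \left(-228 + 1682\right) \left(-269\right) = 1454 \left(-269\right) = -391126$)
$G = \frac{4}{195947}$ ($G = - \frac{8}{-768 - 391126} = - \frac{8}{-391894} = \left(-8\right) \left(- \frac{1}{391894}\right) = \frac{4}{195947} \approx 2.0414 \cdot 10^{-5}$)
$\left(G + q\right)^{2} = \left(\frac{4}{195947} + 1324\right)^{2} = \left(\frac{259433832}{195947}\right)^{2} = \frac{67305913186204224}{38395226809}$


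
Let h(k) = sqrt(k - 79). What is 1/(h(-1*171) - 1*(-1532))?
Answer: 766/1173637 - 5*I*sqrt(10)/2347274 ≈ 0.00065267 - 6.7361e-6*I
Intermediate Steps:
h(k) = sqrt(-79 + k)
1/(h(-1*171) - 1*(-1532)) = 1/(sqrt(-79 - 1*171) - 1*(-1532)) = 1/(sqrt(-79 - 171) + 1532) = 1/(sqrt(-250) + 1532) = 1/(5*I*sqrt(10) + 1532) = 1/(1532 + 5*I*sqrt(10))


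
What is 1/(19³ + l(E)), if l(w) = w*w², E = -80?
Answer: -1/505141 ≈ -1.9796e-6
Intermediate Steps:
l(w) = w³
1/(19³ + l(E)) = 1/(19³ + (-80)³) = 1/(6859 - 512000) = 1/(-505141) = -1/505141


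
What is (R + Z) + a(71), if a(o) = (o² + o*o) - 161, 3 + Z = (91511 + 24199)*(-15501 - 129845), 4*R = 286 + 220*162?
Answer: -33635933521/2 ≈ -1.6818e+10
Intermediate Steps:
R = 17963/2 (R = (286 + 220*162)/4 = (286 + 35640)/4 = (¼)*35926 = 17963/2 ≈ 8981.5)
Z = -16817985663 (Z = -3 + (91511 + 24199)*(-15501 - 129845) = -3 + 115710*(-145346) = -3 - 16817985660 = -16817985663)
a(o) = -161 + 2*o² (a(o) = (o² + o²) - 161 = 2*o² - 161 = -161 + 2*o²)
(R + Z) + a(71) = (17963/2 - 16817985663) + (-161 + 2*71²) = -33635953363/2 + (-161 + 2*5041) = -33635953363/2 + (-161 + 10082) = -33635953363/2 + 9921 = -33635933521/2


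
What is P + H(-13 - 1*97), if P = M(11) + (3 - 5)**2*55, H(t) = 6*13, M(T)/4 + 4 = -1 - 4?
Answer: 262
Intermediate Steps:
M(T) = -36 (M(T) = -16 + 4*(-1 - 4) = -16 + 4*(-5) = -16 - 20 = -36)
H(t) = 78
P = 184 (P = -36 + (3 - 5)**2*55 = -36 + (-2)**2*55 = -36 + 4*55 = -36 + 220 = 184)
P + H(-13 - 1*97) = 184 + 78 = 262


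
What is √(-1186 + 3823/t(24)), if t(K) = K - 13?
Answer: I*√101453/11 ≈ 28.956*I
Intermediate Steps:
t(K) = -13 + K
√(-1186 + 3823/t(24)) = √(-1186 + 3823/(-13 + 24)) = √(-1186 + 3823/11) = √(-9223/11) = I*√101453/11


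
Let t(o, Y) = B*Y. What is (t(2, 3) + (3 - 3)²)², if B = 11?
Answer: 1089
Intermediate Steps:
t(o, Y) = 11*Y
(t(2, 3) + (3 - 3)²)² = (11*3 + (3 - 3)²)² = (33 + 0²)² = (33 + 0)² = 33² = 1089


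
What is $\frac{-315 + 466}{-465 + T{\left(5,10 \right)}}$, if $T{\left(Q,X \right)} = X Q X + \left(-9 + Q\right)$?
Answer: $\frac{151}{31} \approx 4.871$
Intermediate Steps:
$T{\left(Q,X \right)} = -9 + Q + Q X^{2}$ ($T{\left(Q,X \right)} = Q X X + \left(-9 + Q\right) = Q X^{2} + \left(-9 + Q\right) = -9 + Q + Q X^{2}$)
$\frac{-315 + 466}{-465 + T{\left(5,10 \right)}} = \frac{-315 + 466}{-465 + \left(-9 + 5 + 5 \cdot 10^{2}\right)} = \frac{151}{-465 + \left(-9 + 5 + 5 \cdot 100\right)} = \frac{151}{-465 + \left(-9 + 5 + 500\right)} = \frac{151}{-465 + 496} = \frac{151}{31}$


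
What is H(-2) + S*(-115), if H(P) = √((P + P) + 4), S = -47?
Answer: 5405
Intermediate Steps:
H(P) = √(4 + 2*P) (H(P) = √(2*P + 4) = √(4 + 2*P))
H(-2) + S*(-115) = √(4 + 2*(-2)) - 47*(-115) = √(4 - 4) + 5405 = √0 + 5405 = 0 + 5405 = 5405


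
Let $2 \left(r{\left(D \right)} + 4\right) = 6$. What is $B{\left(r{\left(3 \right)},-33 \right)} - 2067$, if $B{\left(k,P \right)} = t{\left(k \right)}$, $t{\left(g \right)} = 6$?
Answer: $-2061$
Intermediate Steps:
$r{\left(D \right)} = -1$ ($r{\left(D \right)} = -4 + \frac{1}{2} \cdot 6 = -4 + 3 = -1$)
$B{\left(k,P \right)} = 6$
$B{\left(r{\left(3 \right)},-33 \right)} - 2067 = 6 - 2067 = -2061$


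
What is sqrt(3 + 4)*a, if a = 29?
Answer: 29*sqrt(7) ≈ 76.727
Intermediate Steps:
sqrt(3 + 4)*a = sqrt(3 + 4)*29 = sqrt(7)*29 = 29*sqrt(7)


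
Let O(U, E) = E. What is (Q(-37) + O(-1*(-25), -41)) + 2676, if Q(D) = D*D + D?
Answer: 3967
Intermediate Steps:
Q(D) = D + D**2 (Q(D) = D**2 + D = D + D**2)
(Q(-37) + O(-1*(-25), -41)) + 2676 = (-37*(1 - 37) - 41) + 2676 = (-37*(-36) - 41) + 2676 = (1332 - 41) + 2676 = 1291 + 2676 = 3967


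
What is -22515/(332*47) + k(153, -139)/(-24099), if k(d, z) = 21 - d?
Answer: -180176419/125346932 ≈ -1.4374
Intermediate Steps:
-22515/(332*47) + k(153, -139)/(-24099) = -22515/(332*47) + (21 - 1*153)/(-24099) = -22515/15604 + (21 - 153)*(-1/24099) = -22515*1/15604 - 132*(-1/24099) = -22515/15604 + 44/8033 = -180176419/125346932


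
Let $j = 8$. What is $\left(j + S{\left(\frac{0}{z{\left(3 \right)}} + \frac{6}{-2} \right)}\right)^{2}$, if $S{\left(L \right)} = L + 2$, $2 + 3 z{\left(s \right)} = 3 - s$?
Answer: $49$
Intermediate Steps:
$z{\left(s \right)} = \frac{1}{3} - \frac{s}{3}$ ($z{\left(s \right)} = - \frac{2}{3} + \frac{3 - s}{3} = - \frac{2}{3} - \left(-1 + \frac{s}{3}\right) = \frac{1}{3} - \frac{s}{3}$)
$S{\left(L \right)} = 2 + L$
$\left(j + S{\left(\frac{0}{z{\left(3 \right)}} + \frac{6}{-2} \right)}\right)^{2} = \left(8 + \left(2 + \left(\frac{0}{\frac{1}{3} - 1} + \frac{6}{-2}\right)\right)\right)^{2} = \left(8 + \left(2 + \left(\frac{0}{\frac{1}{3} - 1} + 6 \left(- \frac{1}{2}\right)\right)\right)\right)^{2} = \left(8 + \left(2 - \left(3 + \frac{0}{- \frac{2}{3}}\right)\right)\right)^{2} = \left(8 + \left(2 + \left(0 \left(- \frac{3}{2}\right) - 3\right)\right)\right)^{2} = \left(8 + \left(2 + \left(0 - 3\right)\right)\right)^{2} = \left(8 + \left(2 - 3\right)\right)^{2} = \left(8 - 1\right)^{2} = 7^{2} = 49$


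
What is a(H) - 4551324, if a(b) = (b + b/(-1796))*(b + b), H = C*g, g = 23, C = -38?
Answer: -1357965766/449 ≈ -3.0244e+6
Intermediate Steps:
H = -874 (H = -38*23 = -874)
a(b) = 1795*b**2/898 (a(b) = (b + b*(-1/1796))*(2*b) = (b - b/1796)*(2*b) = (1795*b/1796)*(2*b) = 1795*b**2/898)
a(H) - 4551324 = (1795/898)*(-874)**2 - 4551324 = (1795/898)*763876 - 4551324 = 685578710/449 - 4551324 = -1357965766/449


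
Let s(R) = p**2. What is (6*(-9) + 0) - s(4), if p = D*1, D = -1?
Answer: -55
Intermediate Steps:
p = -1 (p = -1*1 = -1)
s(R) = 1 (s(R) = (-1)**2 = 1)
(6*(-9) + 0) - s(4) = (6*(-9) + 0) - 1*1 = (-54 + 0) - 1 = -54 - 1 = -55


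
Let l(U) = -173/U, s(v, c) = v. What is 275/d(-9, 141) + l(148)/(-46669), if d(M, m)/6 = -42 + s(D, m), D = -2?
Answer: -43167787/41442072 ≈ -1.0416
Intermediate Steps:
d(M, m) = -264 (d(M, m) = 6*(-42 - 2) = 6*(-44) = -264)
275/d(-9, 141) + l(148)/(-46669) = 275/(-264) - 173/148/(-46669) = 275*(-1/264) - 173*1/148*(-1/46669) = -25/24 - 173/148*(-1/46669) = -25/24 + 173/6907012 = -43167787/41442072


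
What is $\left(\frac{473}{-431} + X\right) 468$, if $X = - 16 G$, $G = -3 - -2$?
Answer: $\frac{3005964}{431} \approx 6974.4$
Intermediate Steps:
$G = -1$ ($G = -3 + 2 = -1$)
$X = 16$ ($X = \left(-16\right) \left(-1\right) = 16$)
$\left(\frac{473}{-431} + X\right) 468 = \left(\frac{473}{-431} + 16\right) 468 = \left(473 \left(- \frac{1}{431}\right) + 16\right) 468 = \left(- \frac{473}{431} + 16\right) 468 = \frac{6423}{431} \cdot 468 = \frac{3005964}{431}$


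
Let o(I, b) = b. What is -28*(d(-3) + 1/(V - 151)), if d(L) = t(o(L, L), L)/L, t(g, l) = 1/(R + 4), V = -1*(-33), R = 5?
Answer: 2030/1593 ≈ 1.2743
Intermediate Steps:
V = 33
t(g, l) = 1/9 (t(g, l) = 1/(5 + 4) = 1/9)
d(L) = 1/(9*L)
-28*(d(-3) + 1/(V - 151)) = -28*((1/9)/(-3) + 1/(33 - 151)) = -28*((1/9)*(-1/3) + 1/(-118)) = -28*(-1/27 - 1/118) = -28*(-145/3186) = 2030/1593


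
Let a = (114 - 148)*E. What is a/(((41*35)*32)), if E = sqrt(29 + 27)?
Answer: -17*sqrt(14)/11480 ≈ -0.0055408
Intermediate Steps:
E = 2*sqrt(14) (E = sqrt(56) = 2*sqrt(14) ≈ 7.4833)
a = -68*sqrt(14) (a = (114 - 148)*(2*sqrt(14)) = -68*sqrt(14) ≈ -254.43)
a/(((41*35)*32)) = (-68*sqrt(14))/(((41*35)*32)) = (-68*sqrt(14))/((1435*32)) = -68*sqrt(14)/45920 = -68*sqrt(14)*(1/45920) = -17*sqrt(14)/11480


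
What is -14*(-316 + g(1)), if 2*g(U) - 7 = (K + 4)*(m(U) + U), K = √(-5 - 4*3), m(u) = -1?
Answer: 4375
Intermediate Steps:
K = I*√17 (K = √(-5 - 12) = √(-17) = I*√17 ≈ 4.1231*I)
g(U) = 7/2 + (-1 + U)*(4 + I*√17)/2 (g(U) = 7/2 + ((I*√17 + 4)*(-1 + U))/2 = 7/2 + ((4 + I*√17)*(-1 + U))/2 = 7/2 + ((-1 + U)*(4 + I*√17))/2 = 7/2 + (-1 + U)*(4 + I*√17)/2)
-14*(-316 + g(1)) = -14*(-316 + (3/2 + 2*1 - I*√17/2 + (½)*I*1*√17)) = -14*(-316 + (3/2 + 2 - I*√17/2 + I*√17/2)) = -14*(-316 + 7/2) = -14*(-625/2) = 4375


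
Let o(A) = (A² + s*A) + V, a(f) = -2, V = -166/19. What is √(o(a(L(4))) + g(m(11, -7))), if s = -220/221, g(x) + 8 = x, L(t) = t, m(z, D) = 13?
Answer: √39743535/4199 ≈ 1.5014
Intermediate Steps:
g(x) = -8 + x
V = -166/19 (V = -166*1/19 = -166/19 ≈ -8.7368)
s = -220/221 (s = -220*1/221 = -220/221 ≈ -0.99547)
o(A) = -166/19 + A² - 220*A/221 (o(A) = (A² - 220*A/221) - 166/19 = -166/19 + A² - 220*A/221)
√(o(a(L(4))) + g(m(11, -7))) = √((-166/19 + (-2)² - 220/221*(-2)) + (-8 + 13)) = √((-166/19 + 4 + 440/221) + 5) = √(-11530/4199 + 5) = √(9465/4199) = √39743535/4199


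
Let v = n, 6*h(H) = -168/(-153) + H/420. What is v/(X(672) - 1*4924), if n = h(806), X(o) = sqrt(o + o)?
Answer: -13259101/129828933360 - 10771*sqrt(21)/64914466680 ≈ -0.00010289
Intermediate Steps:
X(o) = sqrt(2)*sqrt(o) (X(o) = sqrt(2*o) = sqrt(2)*sqrt(o))
h(H) = 28/153 + H/2520 (h(H) = (-168/(-153) + H/420)/6 = (-168*(-1/153) + H*(1/420))/6 = (56/51 + H/420)/6 = 28/153 + H/2520)
n = 10771/21420 (n = 28/153 + (1/2520)*806 = 28/153 + 403/1260 = 10771/21420 ≈ 0.50285)
v = 10771/21420 ≈ 0.50285
v/(X(672) - 1*4924) = 10771/(21420*(sqrt(2)*sqrt(672) - 1*4924)) = 10771/(21420*(sqrt(2)*(4*sqrt(42)) - 4924)) = 10771/(21420*(8*sqrt(21) - 4924)) = 10771/(21420*(-4924 + 8*sqrt(21)))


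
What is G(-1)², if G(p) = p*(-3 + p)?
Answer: 16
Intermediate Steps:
G(-1)² = (-(-3 - 1))² = (-1*(-4))² = 4² = 16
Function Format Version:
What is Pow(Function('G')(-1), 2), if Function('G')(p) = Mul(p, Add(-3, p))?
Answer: 16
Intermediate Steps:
Pow(Function('G')(-1), 2) = Pow(Mul(-1, Add(-3, -1)), 2) = Pow(Mul(-1, -4), 2) = Pow(4, 2) = 16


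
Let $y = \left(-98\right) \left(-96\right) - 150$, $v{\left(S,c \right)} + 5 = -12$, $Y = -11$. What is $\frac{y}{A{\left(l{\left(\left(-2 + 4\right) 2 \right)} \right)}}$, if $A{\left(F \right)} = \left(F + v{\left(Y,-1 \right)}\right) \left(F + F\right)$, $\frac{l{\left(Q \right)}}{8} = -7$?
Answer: $\frac{4629}{4088} \approx 1.1323$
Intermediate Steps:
$v{\left(S,c \right)} = -17$ ($v{\left(S,c \right)} = -5 - 12 = -17$)
$l{\left(Q \right)} = -56$ ($l{\left(Q \right)} = 8 \left(-7\right) = -56$)
$A{\left(F \right)} = 2 F \left(-17 + F\right)$ ($A{\left(F \right)} = \left(F - 17\right) \left(F + F\right) = \left(-17 + F\right) 2 F = 2 F \left(-17 + F\right)$)
$y = 9258$ ($y = 9408 - 150 = 9258$)
$\frac{y}{A{\left(l{\left(\left(-2 + 4\right) 2 \right)} \right)}} = \frac{9258}{2 \left(-56\right) \left(-17 - 56\right)} = \frac{9258}{2 \left(-56\right) \left(-73\right)} = \frac{9258}{8176} = 9258 \cdot \frac{1}{8176} = \frac{4629}{4088}$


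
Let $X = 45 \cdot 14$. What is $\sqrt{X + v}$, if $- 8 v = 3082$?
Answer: $\frac{\sqrt{979}}{2} \approx 15.644$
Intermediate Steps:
$X = 630$
$v = - \frac{1541}{4}$ ($v = \left(- \frac{1}{8}\right) 3082 = - \frac{1541}{4} \approx -385.25$)
$\sqrt{X + v} = \sqrt{630 - \frac{1541}{4}} = \sqrt{\frac{979}{4}} = \frac{\sqrt{979}}{2}$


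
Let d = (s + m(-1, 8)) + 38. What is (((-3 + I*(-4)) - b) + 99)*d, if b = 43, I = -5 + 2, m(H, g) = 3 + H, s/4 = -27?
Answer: -4420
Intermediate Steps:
s = -108 (s = 4*(-27) = -108)
I = -3
d = -68 (d = (-108 + (3 - 1)) + 38 = (-108 + 2) + 38 = -106 + 38 = -68)
(((-3 + I*(-4)) - b) + 99)*d = (((-3 - 3*(-4)) - 1*43) + 99)*(-68) = (((-3 + 12) - 43) + 99)*(-68) = ((9 - 43) + 99)*(-68) = (-34 + 99)*(-68) = 65*(-68) = -4420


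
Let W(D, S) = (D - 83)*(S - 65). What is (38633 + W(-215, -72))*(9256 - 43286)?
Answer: -2703989770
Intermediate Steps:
W(D, S) = (-83 + D)*(-65 + S)
(38633 + W(-215, -72))*(9256 - 43286) = (38633 + (5395 - 83*(-72) - 65*(-215) - 215*(-72)))*(9256 - 43286) = (38633 + (5395 + 5976 + 13975 + 15480))*(-34030) = (38633 + 40826)*(-34030) = 79459*(-34030) = -2703989770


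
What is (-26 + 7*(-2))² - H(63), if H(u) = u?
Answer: 1537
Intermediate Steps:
(-26 + 7*(-2))² - H(63) = (-26 + 7*(-2))² - 1*63 = (-26 - 14)² - 63 = (-40)² - 63 = 1600 - 63 = 1537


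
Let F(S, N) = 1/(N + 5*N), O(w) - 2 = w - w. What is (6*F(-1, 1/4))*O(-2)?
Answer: 8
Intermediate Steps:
O(w) = 2 (O(w) = 2 + (w - w) = 2 + 0 = 2)
F(S, N) = 1/(6*N)
(6*F(-1, 1/4))*O(-2) = (6*(1/(6*(1/4))))*2 = (6*(1/(6*(¼))))*2 = (6*((⅙)*4))*2 = (6*(⅔))*2 = 4*2 = 8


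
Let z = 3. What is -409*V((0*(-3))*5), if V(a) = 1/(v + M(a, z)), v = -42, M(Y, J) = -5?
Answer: 409/47 ≈ 8.7021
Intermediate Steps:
V(a) = -1/47 (V(a) = 1/(-42 - 5) = 1/(-47) = -1/47)
-409*V((0*(-3))*5) = -409*(-1/47) = 409/47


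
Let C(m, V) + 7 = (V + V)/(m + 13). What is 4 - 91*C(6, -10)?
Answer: 13999/19 ≈ 736.79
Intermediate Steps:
C(m, V) = -7 + 2*V/(13 + m) (C(m, V) = -7 + (V + V)/(m + 13) = -7 + (2*V)/(13 + m) = -7 + 2*V/(13 + m))
4 - 91*C(6, -10) = 4 - 91*(-91 - 7*6 + 2*(-10))/(13 + 6) = 4 - 91*(-91 - 42 - 20)/19 = 4 - 91*(-153)/19 = 4 - 91*(-153/19) = 4 + 13923/19 = 13999/19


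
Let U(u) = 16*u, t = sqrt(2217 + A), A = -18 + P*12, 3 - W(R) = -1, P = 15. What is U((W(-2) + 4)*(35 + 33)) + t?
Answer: 8704 + sqrt(2379) ≈ 8752.8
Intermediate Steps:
W(R) = 4 (W(R) = 3 - 1*(-1) = 3 + 1 = 4)
A = 162 (A = -18 + 15*12 = -18 + 180 = 162)
t = sqrt(2379) (t = sqrt(2217 + 162) = sqrt(2379) ≈ 48.775)
U((W(-2) + 4)*(35 + 33)) + t = 16*((4 + 4)*(35 + 33)) + sqrt(2379) = 16*(8*68) + sqrt(2379) = 16*544 + sqrt(2379) = 8704 + sqrt(2379)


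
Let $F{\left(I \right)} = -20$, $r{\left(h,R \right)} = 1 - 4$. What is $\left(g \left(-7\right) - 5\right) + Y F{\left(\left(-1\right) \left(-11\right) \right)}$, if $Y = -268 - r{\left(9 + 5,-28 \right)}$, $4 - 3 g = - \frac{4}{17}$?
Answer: $\frac{89847}{17} \approx 5285.1$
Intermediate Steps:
$r{\left(h,R \right)} = -3$
$g = \frac{24}{17}$ ($g = \frac{4}{3} - \frac{\left(-4\right) \frac{1}{17}}{3} = \frac{4}{3} - - \frac{4}{51} = \frac{4}{3} + \frac{4}{51} = \frac{24}{17} \approx 1.4118$)
$Y = -265$ ($Y = -268 - -3 = -268 + 3 = -265$)
$\left(g \left(-7\right) - 5\right) + Y F{\left(\left(-1\right) \left(-11\right) \right)} = \left(\frac{24}{17} \left(-7\right) - 5\right) - -5300 = \left(- \frac{168}{17} - 5\right) + 5300 = - \frac{253}{17} + 5300 = \frac{89847}{17}$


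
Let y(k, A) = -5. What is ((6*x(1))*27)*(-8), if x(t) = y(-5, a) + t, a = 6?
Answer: 5184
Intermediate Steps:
x(t) = -5 + t
((6*x(1))*27)*(-8) = ((6*(-5 + 1))*27)*(-8) = ((6*(-4))*27)*(-8) = -24*27*(-8) = -648*(-8) = 5184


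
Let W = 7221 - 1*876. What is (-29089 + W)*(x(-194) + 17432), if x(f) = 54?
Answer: -397701584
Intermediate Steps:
W = 6345 (W = 7221 - 876 = 6345)
(-29089 + W)*(x(-194) + 17432) = (-29089 + 6345)*(54 + 17432) = -22744*17486 = -397701584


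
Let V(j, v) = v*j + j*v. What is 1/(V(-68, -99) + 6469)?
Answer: 1/19933 ≈ 5.0168e-5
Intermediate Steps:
V(j, v) = 2*j*v (V(j, v) = j*v + j*v = 2*j*v)
1/(V(-68, -99) + 6469) = 1/(2*(-68)*(-99) + 6469) = 1/(13464 + 6469) = 1/19933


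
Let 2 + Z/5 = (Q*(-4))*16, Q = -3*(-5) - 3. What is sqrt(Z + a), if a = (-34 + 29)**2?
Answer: 15*I*sqrt(17) ≈ 61.847*I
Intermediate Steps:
a = 25 (a = (-5)**2 = 25)
Q = 12 (Q = 15 - 3 = 12)
Z = -3850 (Z = -10 + 5*((12*(-4))*16) = -10 + 5*(-48*16) = -10 + 5*(-768) = -10 - 3840 = -3850)
sqrt(Z + a) = sqrt(-3850 + 25) = sqrt(-3825) = 15*I*sqrt(17)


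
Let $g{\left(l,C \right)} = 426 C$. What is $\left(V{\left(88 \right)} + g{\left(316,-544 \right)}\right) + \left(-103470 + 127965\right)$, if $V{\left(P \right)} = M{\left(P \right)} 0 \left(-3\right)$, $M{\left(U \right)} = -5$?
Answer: $-207249$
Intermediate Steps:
$V{\left(P \right)} = 0$ ($V{\left(P \right)} = \left(-5\right) 0 \left(-3\right) = 0 \left(-3\right) = 0$)
$\left(V{\left(88 \right)} + g{\left(316,-544 \right)}\right) + \left(-103470 + 127965\right) = \left(0 + 426 \left(-544\right)\right) + \left(-103470 + 127965\right) = \left(0 - 231744\right) + 24495 = -231744 + 24495 = -207249$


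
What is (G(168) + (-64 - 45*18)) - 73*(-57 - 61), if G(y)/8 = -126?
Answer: 6732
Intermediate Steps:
G(y) = -1008 (G(y) = 8*(-126) = -1008)
(G(168) + (-64 - 45*18)) - 73*(-57 - 61) = (-1008 + (-64 - 45*18)) - 73*(-57 - 61) = (-1008 + (-64 - 810)) - 73*(-118) = (-1008 - 874) + 8614 = -1882 + 8614 = 6732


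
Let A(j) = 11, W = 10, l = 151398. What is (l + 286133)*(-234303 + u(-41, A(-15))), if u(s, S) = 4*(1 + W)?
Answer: -102495574529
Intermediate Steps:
u(s, S) = 44 (u(s, S) = 4*(1 + 10) = 4*11 = 44)
(l + 286133)*(-234303 + u(-41, A(-15))) = (151398 + 286133)*(-234303 + 44) = 437531*(-234259) = -102495574529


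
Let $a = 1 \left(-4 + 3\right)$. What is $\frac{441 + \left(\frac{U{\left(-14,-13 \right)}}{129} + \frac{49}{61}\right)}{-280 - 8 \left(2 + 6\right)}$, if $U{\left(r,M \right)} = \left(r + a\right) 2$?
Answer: $- \frac{144780}{112789} \approx -1.2836$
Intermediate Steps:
$a = -1$ ($a = 1 \left(-1\right) = -1$)
$U{\left(r,M \right)} = -2 + 2 r$ ($U{\left(r,M \right)} = \left(r - 1\right) 2 = \left(-1 + r\right) 2 = -2 + 2 r$)
$\frac{441 + \left(\frac{U{\left(-14,-13 \right)}}{129} + \frac{49}{61}\right)}{-280 - 8 \left(2 + 6\right)} = \frac{441 + \left(\frac{-2 + 2 \left(-14\right)}{129} + \frac{49}{61}\right)}{-280 - 8 \left(2 + 6\right)} = \frac{441 + \left(\left(-2 - 28\right) \frac{1}{129} + 49 \cdot \frac{1}{61}\right)}{-280 - 64} = \frac{441 + \left(\left(-30\right) \frac{1}{129} + \frac{49}{61}\right)}{-280 - 64} = \frac{441 + \left(- \frac{10}{43} + \frac{49}{61}\right)}{-344} = \left(441 + \frac{1497}{2623}\right) \left(- \frac{1}{344}\right) = \frac{1158240}{2623} \left(- \frac{1}{344}\right) = - \frac{144780}{112789}$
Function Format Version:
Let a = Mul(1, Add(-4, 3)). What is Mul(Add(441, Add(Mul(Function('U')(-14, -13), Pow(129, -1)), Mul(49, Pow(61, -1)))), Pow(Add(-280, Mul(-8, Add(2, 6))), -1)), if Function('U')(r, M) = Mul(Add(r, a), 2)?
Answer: Rational(-144780, 112789) ≈ -1.2836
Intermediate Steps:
a = -1 (a = Mul(1, -1) = -1)
Function('U')(r, M) = Add(-2, Mul(2, r)) (Function('U')(r, M) = Mul(Add(r, -1), 2) = Mul(Add(-1, r), 2) = Add(-2, Mul(2, r)))
Mul(Add(441, Add(Mul(Function('U')(-14, -13), Pow(129, -1)), Mul(49, Pow(61, -1)))), Pow(Add(-280, Mul(-8, Add(2, 6))), -1)) = Mul(Add(441, Add(Mul(Add(-2, Mul(2, -14)), Pow(129, -1)), Mul(49, Pow(61, -1)))), Pow(Add(-280, Mul(-8, Add(2, 6))), -1)) = Mul(Add(441, Add(Mul(Add(-2, -28), Rational(1, 129)), Mul(49, Rational(1, 61)))), Pow(Add(-280, Mul(-8, 8)), -1)) = Mul(Add(441, Add(Mul(-30, Rational(1, 129)), Rational(49, 61))), Pow(Add(-280, -64), -1)) = Mul(Add(441, Add(Rational(-10, 43), Rational(49, 61))), Pow(-344, -1)) = Mul(Add(441, Rational(1497, 2623)), Rational(-1, 344)) = Mul(Rational(1158240, 2623), Rational(-1, 344)) = Rational(-144780, 112789)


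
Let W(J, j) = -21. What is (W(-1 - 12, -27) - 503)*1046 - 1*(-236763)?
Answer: -311341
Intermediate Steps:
(W(-1 - 12, -27) - 503)*1046 - 1*(-236763) = (-21 - 503)*1046 - 1*(-236763) = -524*1046 + 236763 = -548104 + 236763 = -311341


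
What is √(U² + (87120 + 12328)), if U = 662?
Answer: 2*√134423 ≈ 733.27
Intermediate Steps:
√(U² + (87120 + 12328)) = √(662² + (87120 + 12328)) = √(438244 + 99448) = √537692 = 2*√134423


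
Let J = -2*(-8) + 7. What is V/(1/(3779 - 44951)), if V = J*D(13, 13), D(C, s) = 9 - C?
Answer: 3787824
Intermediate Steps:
J = 23 (J = 16 + 7 = 23)
V = -92 (V = 23*(9 - 1*13) = 23*(9 - 13) = 23*(-4) = -92)
V/(1/(3779 - 44951)) = -92/(1/(3779 - 44951)) = -92/(1/(-41172)) = -92/(-1/41172) = -92*(-41172) = 3787824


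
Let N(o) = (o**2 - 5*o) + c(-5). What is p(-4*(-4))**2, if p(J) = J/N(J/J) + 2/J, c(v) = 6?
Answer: 4225/64 ≈ 66.016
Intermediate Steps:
N(o) = 6 + o**2 - 5*o (N(o) = (o**2 - 5*o) + 6 = 6 + o**2 - 5*o)
p(J) = J/2 + 2/J (p(J) = J/(6 + (J/J)**2 - 5*J/J) + 2/J = J/(6 + 1**2 - 5*1) + 2/J = J/(6 + 1 - 5) + 2/J = J/2 + 2/J)
p(-4*(-4))**2 = ((-4*(-4))/2 + 2/((-4*(-4))))**2 = ((1/2)*16 + 2/16)**2 = (8 + 2*(1/16))**2 = (8 + 1/8)**2 = (65/8)**2 = 4225/64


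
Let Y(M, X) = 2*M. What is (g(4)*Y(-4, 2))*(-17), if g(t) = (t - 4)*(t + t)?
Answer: 0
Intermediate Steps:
g(t) = 2*t*(-4 + t) (g(t) = (-4 + t)*(2*t) = 2*t*(-4 + t))
(g(4)*Y(-4, 2))*(-17) = ((2*4*(-4 + 4))*(2*(-4)))*(-17) = ((2*4*0)*(-8))*(-17) = (0*(-8))*(-17) = 0*(-17) = 0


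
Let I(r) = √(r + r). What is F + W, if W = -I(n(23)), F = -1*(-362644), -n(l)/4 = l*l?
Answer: 362644 - 46*I*√2 ≈ 3.6264e+5 - 65.054*I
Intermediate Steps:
n(l) = -4*l² (n(l) = -4*l*l = -4*l²)
I(r) = √2*√r (I(r) = √(2*r) = √2*√r)
F = 362644
W = -46*I*√2 (W = -√2*√(-4*23²) = -√2*√(-4*529) = -√2*√(-2116) = -√2*46*I = -46*I*√2 ≈ -65.054*I)
F + W = 362644 - 46*I*√2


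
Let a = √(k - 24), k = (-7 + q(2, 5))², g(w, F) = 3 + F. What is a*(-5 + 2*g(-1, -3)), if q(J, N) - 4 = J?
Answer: -5*I*√23 ≈ -23.979*I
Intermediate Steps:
q(J, N) = 4 + J
k = 1 (k = (-7 + (4 + 2))² = (-7 + 6)² = (-1)² = 1)
a = I*√23 (a = √(1 - 24) = √(-23) = I*√23 ≈ 4.7958*I)
a*(-5 + 2*g(-1, -3)) = (I*√23)*(-5 + 2*(3 - 3)) = (I*√23)*(-5 + 2*0) = (I*√23)*(-5 + 0) = (I*√23)*(-5) = -5*I*√23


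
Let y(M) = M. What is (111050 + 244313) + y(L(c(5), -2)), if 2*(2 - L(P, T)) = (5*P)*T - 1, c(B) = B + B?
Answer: 710831/2 ≈ 3.5542e+5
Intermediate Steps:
c(B) = 2*B
L(P, T) = 5/2 - 5*P*T/2 (L(P, T) = 2 - ((5*P)*T - 1)/2 = 2 - (5*P*T - 1)/2 = 2 - (-1 + 5*P*T)/2 = 2 + (1/2 - 5*P*T/2) = 5/2 - 5*P*T/2)
(111050 + 244313) + y(L(c(5), -2)) = (111050 + 244313) + (5/2 - 5/2*2*5*(-2)) = 355363 + (5/2 - 5/2*10*(-2)) = 355363 + (5/2 + 50) = 355363 + 105/2 = 710831/2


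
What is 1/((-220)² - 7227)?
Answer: 1/41173 ≈ 2.4288e-5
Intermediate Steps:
1/((-220)² - 7227) = 1/(48400 - 7227) = 1/41173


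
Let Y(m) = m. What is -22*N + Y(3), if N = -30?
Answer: 663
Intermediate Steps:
-22*N + Y(3) = -22*(-30) + 3 = 660 + 3 = 663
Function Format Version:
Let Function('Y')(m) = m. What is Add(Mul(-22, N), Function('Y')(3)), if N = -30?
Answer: 663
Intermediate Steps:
Add(Mul(-22, N), Function('Y')(3)) = Add(Mul(-22, -30), 3) = Add(660, 3) = 663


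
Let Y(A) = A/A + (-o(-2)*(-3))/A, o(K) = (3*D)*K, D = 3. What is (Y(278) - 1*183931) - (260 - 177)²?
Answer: -26523868/139 ≈ -1.9082e+5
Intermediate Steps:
o(K) = 9*K (o(K) = (3*3)*K = 9*K)
Y(A) = 1 - 54/A (Y(A) = A/A + (-9*(-2)*(-3))/A = 1 + (-1*(-18)*(-3))/A = 1 + (18*(-3))/A = 1 - 54/A)
(Y(278) - 1*183931) - (260 - 177)² = ((-54 + 278)/278 - 1*183931) - (260 - 177)² = ((1/278)*224 - 183931) - 1*83² = (112/139 - 183931) - 1*6889 = -25566297/139 - 6889 = -26523868/139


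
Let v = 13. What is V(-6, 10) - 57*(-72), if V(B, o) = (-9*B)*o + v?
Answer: 4657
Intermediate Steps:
V(B, o) = 13 - 9*B*o (V(B, o) = (-9*B)*o + 13 = -9*B*o + 13 = 13 - 9*B*o)
V(-6, 10) - 57*(-72) = (13 - 9*(-6)*10) - 57*(-72) = (13 + 540) + 4104 = 553 + 4104 = 4657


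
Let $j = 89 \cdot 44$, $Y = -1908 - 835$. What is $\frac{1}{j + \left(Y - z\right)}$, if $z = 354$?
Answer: $\frac{1}{819} \approx 0.001221$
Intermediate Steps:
$Y = -2743$ ($Y = -1908 - 835 = -2743$)
$j = 3916$
$\frac{1}{j + \left(Y - z\right)} = \frac{1}{3916 - 3097} = \frac{1}{819}$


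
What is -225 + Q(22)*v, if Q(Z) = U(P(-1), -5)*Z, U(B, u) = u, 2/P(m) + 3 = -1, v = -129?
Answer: 13965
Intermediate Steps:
P(m) = -½ (P(m) = 2/(-3 - 1) = 2/(-4) = 2*(-¼) = -½)
Q(Z) = -5*Z
-225 + Q(22)*v = -225 - 5*22*(-129) = -225 - 110*(-129) = -225 + 14190 = 13965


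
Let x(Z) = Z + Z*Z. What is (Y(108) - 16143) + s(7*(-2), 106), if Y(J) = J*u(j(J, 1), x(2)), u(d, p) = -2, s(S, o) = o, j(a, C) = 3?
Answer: -16253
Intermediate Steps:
x(Z) = Z + Z²
Y(J) = -2*J (Y(J) = J*(-2) = -2*J)
(Y(108) - 16143) + s(7*(-2), 106) = (-2*108 - 16143) + 106 = (-216 - 16143) + 106 = -16359 + 106 = -16253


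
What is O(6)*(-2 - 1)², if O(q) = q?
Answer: 54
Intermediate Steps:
O(6)*(-2 - 1)² = 6*(-2 - 1)² = 6*(-3)² = 6*9 = 54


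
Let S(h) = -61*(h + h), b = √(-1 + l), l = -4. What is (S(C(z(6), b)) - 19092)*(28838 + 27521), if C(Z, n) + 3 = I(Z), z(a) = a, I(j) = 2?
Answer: -1069130230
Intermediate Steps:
b = I*√5 (b = √(-1 - 4) = √(-5) = I*√5 ≈ 2.2361*I)
C(Z, n) = -1 (C(Z, n) = -3 + 2 = -1)
S(h) = -122*h
(S(C(z(6), b)) - 19092)*(28838 + 27521) = (-122*(-1) - 19092)*(28838 + 27521) = (122 - 19092)*56359 = -18970*56359 = -1069130230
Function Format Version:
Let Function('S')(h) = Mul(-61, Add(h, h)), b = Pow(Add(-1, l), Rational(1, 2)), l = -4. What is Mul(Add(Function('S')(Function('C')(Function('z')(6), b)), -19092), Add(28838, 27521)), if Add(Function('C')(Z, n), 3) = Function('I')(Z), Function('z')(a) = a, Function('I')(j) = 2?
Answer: -1069130230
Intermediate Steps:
b = Mul(I, Pow(5, Rational(1, 2))) (b = Pow(Add(-1, -4), Rational(1, 2)) = Pow(-5, Rational(1, 2)) = Mul(I, Pow(5, Rational(1, 2))) ≈ Mul(2.2361, I))
Function('C')(Z, n) = -1 (Function('C')(Z, n) = Add(-3, 2) = -1)
Function('S')(h) = Mul(-122, h) (Function('S')(h) = Mul(-61, Mul(2, h)) = Mul(-122, h))
Mul(Add(Function('S')(Function('C')(Function('z')(6), b)), -19092), Add(28838, 27521)) = Mul(Add(Mul(-122, -1), -19092), Add(28838, 27521)) = Mul(Add(122, -19092), 56359) = Mul(-18970, 56359) = -1069130230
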